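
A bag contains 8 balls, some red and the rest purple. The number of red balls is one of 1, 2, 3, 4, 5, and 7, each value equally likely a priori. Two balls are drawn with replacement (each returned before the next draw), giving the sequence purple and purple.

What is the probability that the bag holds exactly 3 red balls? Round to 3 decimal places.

Compute the likelihood of the observed sequence for each case: P(data | r = 1) = (7/8)(7/8) = 49/64; P(data | r = 2) = (6/8)(6/8) = 9/16; P(data | r = 3) = (5/8)(5/8) = 25/64; P(data | r = 4) = (4/8)(4/8) = 1/4; P(data | r = 5) = (3/8)(3/8) = 9/64; P(data | r = 7) = (1/8)(1/8) = 1/64.
The prior-weighted likelihoods are 1/6 · 49/64 = 49/384, 1/6 · 9/16 = 3/32, 1/6 · 25/64 = 25/384, 1/6 · 1/4 = 1/24, 1/6 · 9/64 = 3/128, 1/6 · 1/64 = 1/384; summing to 17/48.
Therefore the posterior P(r = 3 | data) = (25/384) / (17/48) = 25/136.

0.184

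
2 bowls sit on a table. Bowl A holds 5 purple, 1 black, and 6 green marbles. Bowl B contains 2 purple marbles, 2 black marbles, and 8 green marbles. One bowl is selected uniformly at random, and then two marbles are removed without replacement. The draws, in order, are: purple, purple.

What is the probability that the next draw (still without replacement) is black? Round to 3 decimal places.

Compute the likelihood of the observed sequence for each case: P(data | bowl A) = (5/12)(4/11) = 5/33; P(data | bowl B) = (2/12)(1/11) = 1/66.
Multiplying each by its prior: 1/2 · 5/33 = 5/66, 1/2 · 1/66 = 1/132; with total 1/12.
Normalising, the posterior is P(bowl A | data) = 10/11, P(bowl B | data) = 1/11.
The predictive probability is P(black next | data) = (1/10)(10/11) + (1/5)(1/11) = 6/55.

0.109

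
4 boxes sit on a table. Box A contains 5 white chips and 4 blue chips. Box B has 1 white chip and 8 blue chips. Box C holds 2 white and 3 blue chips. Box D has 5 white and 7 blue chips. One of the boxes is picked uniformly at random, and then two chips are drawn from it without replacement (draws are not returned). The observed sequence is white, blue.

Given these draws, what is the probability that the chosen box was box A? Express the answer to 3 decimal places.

Compute the likelihood of the observed sequence for each case: P(data | box A) = (5/9)(4/8) = 0.27778; P(data | box B) = (1/9)(8/8) = 0.11111; P(data | box C) = (2/5)(3/4) = 0.3; P(data | box D) = (5/12)(7/11) = 0.26515.
Multiplying each by its prior: 1/4 · 0.27778 = 0.069444, 1/4 · 0.11111 = 0.027778, 1/4 · 0.3 = 0.075, 1/4 · 0.26515 = 0.066288; with total 0.23851.
By Bayes' rule, P(box A | data) = (0.069444) / (0.23851) = 0.29116.

0.291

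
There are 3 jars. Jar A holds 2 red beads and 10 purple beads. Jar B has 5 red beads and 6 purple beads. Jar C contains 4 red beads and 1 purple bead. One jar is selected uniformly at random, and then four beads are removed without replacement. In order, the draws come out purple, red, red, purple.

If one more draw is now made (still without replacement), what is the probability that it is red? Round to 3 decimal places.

Under each hypothesis, the probability of the observed sequence is: P(data | jar A) = (10/12)(2/11)(1/10)(9/9) = 1/66; P(data | jar B) = (6/11)(5/10)(4/9)(5/8) = 5/66; P(data | jar C) = (1/5)(4/4)(3/3)(0/2) = 0.
Weighting by the prior gives 1/3 · 1/66 = 1/198, 1/3 · 5/66 = 5/198, 1/3 · 0 = 0; with total 1/33.
Normalising, the posterior is P(jar A | data) = 1/6, P(jar B | data) = 5/6, P(jar C | data) = 0.
So P(red next | data) = Σ P(red next | H) P(H | data) = (0)(1/6) + (3/7)(5/6) = 5/14.

0.357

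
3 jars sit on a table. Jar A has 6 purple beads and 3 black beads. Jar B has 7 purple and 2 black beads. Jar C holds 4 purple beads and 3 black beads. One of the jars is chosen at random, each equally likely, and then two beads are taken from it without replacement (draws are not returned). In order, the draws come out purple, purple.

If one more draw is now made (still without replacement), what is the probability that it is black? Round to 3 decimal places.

0.402

For each hypothesis, P(data | H) works out to: P(data | jar A) = (6/9)(5/8) = 5/12; P(data | jar B) = (7/9)(6/8) = 7/12; P(data | jar C) = (4/7)(3/6) = 2/7.
The prior-weighted likelihoods are 1/3 · 5/12 = 5/36, 1/3 · 7/12 = 7/36, 1/3 · 2/7 = 2/21; with total 3/7.
Dividing through by the total gives posterior P(jar A | data) = 35/108, P(jar B | data) = 49/108, P(jar C | data) = 2/9.
Averaging over the posterior, P(black next | data) = (3/7)(35/108) + (2/7)(49/108) + (3/5)(2/9) = 217/540.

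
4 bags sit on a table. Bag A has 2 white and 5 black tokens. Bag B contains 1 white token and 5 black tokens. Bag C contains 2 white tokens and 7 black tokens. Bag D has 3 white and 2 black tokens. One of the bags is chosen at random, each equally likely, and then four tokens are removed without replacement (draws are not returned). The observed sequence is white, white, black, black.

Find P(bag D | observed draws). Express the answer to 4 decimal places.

0.5701

Compute the likelihood of the observed sequence for each case: P(data | bag A) = (2/7)(1/6)(5/5)(4/4) = 0.047619; P(data | bag B) = (1/6)(0/5) = 0; P(data | bag C) = (2/9)(1/8)(7/7)(6/6) = 0.027778; P(data | bag D) = (3/5)(2/4)(2/3)(1/2) = 0.1.
Multiplying each by its prior: 1/4 · 0.047619 = 0.011905, 1/4 · 0 = 0, 1/4 · 0.027778 = 0.0069444, 1/4 · 0.1 = 0.025; these sum to 0.043849.
Therefore the posterior P(bag D | data) = (0.025) / (0.043849) = 0.57014.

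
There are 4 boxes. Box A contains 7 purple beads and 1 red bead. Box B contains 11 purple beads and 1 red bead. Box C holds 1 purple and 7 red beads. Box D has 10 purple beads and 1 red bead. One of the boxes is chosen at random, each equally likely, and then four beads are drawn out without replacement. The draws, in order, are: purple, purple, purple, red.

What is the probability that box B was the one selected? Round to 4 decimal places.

0.2785

For each hypothesis, P(data | H) works out to: P(data | box A) = (7/8)(6/7)(5/6)(1/5) = 0.125; P(data | box B) = (11/12)(10/11)(9/10)(1/9) = 0.083333; P(data | box C) = (1/8)(0/7) = 0; P(data | box D) = (10/11)(9/10)(8/9)(1/8) = 0.090909.
Weighting by the prior gives 1/4 · 0.125 = 0.03125, 1/4 · 0.083333 = 0.020833, 1/4 · 0 = 0, 1/4 · 0.090909 = 0.022727; summing to 0.074811.
So P(box B | data) = (0.020833) / (0.074811) = 0.27848.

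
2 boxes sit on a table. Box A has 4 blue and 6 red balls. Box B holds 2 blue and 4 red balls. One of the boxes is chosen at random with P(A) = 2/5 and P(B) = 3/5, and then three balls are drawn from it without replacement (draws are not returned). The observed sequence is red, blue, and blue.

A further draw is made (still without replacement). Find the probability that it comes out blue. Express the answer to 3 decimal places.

0.143

For each hypothesis, P(data | H) works out to: P(data | box A) = (6/10)(4/9)(3/8) = 1/10; P(data | box B) = (4/6)(2/5)(1/4) = 1/15.
Multiplying each by its prior: 2/5 · 1/10 = 1/25, 3/5 · 1/15 = 1/25; summing to 2/25.
Dividing through by the total gives posterior P(box A | data) = 1/2, P(box B | data) = 1/2.
The predictive probability is P(blue next | data) = (2/7)(1/2) + (0)(1/2) = 1/7.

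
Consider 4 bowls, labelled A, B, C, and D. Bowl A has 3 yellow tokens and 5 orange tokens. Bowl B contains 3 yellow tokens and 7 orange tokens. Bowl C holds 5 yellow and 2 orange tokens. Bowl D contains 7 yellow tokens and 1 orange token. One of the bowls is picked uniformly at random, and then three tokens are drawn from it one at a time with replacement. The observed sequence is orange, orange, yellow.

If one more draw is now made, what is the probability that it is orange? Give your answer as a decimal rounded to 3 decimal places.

0.582

Compute the likelihood of the observed sequence for each case: P(data | bowl A) = (5/8)(5/8)(3/8) = 0.14648; P(data | bowl B) = (7/10)(7/10)(3/10) = 0.147; P(data | bowl C) = (2/7)(2/7)(5/7) = 0.058309; P(data | bowl D) = (1/8)(1/8)(7/8) = 0.013672.
The prior-weighted likelihoods are 1/4 · 0.14648 = 0.036621, 1/4 · 0.147 = 0.03675, 1/4 · 0.058309 = 0.014577, 1/4 · 0.013672 = 0.003418; summing to 0.091366.
Normalising, the posterior is P(bowl A | data) = 0.40082, P(bowl B | data) = 0.40223, P(bowl C | data) = 0.15955, P(bowl D | data) = 0.03741.
The predictive probability is P(orange next | data) = (5/8)(0.40082) + (7/10)(0.40223) + (2/7)(0.15955) + (1/8)(0.03741) = 0.58233.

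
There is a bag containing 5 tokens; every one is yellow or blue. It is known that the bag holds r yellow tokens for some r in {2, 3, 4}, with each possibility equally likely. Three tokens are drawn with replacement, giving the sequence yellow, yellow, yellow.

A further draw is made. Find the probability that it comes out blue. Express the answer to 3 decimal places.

Compute the likelihood of the observed sequence for each case: P(data | r = 2) = (2/5)(2/5)(2/5) = 8/125; P(data | r = 3) = (3/5)(3/5)(3/5) = 27/125; P(data | r = 4) = (4/5)(4/5)(4/5) = 64/125.
Multiplying each by its prior: 1/3 · 8/125 = 8/375, 1/3 · 27/125 = 9/125, 1/3 · 64/125 = 64/375; summing to 33/125.
Dividing through by the total gives posterior P(r = 2 | data) = 8/99, P(r = 3 | data) = 3/11, P(r = 4 | data) = 64/99.
So P(blue next | data) = Σ P(blue next | H) P(H | data) = (3/5)(8/99) + (2/5)(3/11) + (1/5)(64/99) = 142/495.

0.287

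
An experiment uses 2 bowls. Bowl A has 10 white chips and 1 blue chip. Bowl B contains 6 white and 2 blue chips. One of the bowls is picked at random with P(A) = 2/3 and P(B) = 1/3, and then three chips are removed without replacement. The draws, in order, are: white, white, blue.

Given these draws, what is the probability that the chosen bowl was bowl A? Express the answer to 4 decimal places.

Compute the likelihood of the observed sequence for each case: P(data | bowl A) = (10/11)(9/10)(1/9) = 1/11; P(data | bowl B) = (6/8)(5/7)(2/6) = 5/28.
Multiplying each by its prior: 2/3 · 1/11 = 2/33, 1/3 · 5/28 = 5/84; summing to 37/308.
By Bayes' rule, P(bowl A | data) = (2/33) / (37/308) = 56/111.

0.5045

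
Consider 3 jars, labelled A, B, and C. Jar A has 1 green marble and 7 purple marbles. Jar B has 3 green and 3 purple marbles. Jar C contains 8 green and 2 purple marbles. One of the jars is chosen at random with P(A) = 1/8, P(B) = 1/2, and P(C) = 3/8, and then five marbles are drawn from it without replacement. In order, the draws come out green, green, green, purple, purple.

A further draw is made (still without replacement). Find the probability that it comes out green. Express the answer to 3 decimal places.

0.250

For each hypothesis, P(data | H) works out to: P(data | jar A) = (1/8)(0/7) = 0; P(data | jar B) = (3/6)(2/5)(1/4)(3/3)(2/2) = 1/20; P(data | jar C) = (8/10)(7/9)(6/8)(2/7)(1/6) = 1/45.
Multiplying each by its prior: 1/8 · 0 = 0, 1/2 · 1/20 = 1/40, 3/8 · 1/45 = 1/120; summing to 1/30.
The posterior is then P(jar A | data) = 0, P(jar B | data) = 3/4, P(jar C | data) = 1/4.
Averaging over the posterior, P(green next | data) = (0)(3/4) + (1)(1/4) = 1/4.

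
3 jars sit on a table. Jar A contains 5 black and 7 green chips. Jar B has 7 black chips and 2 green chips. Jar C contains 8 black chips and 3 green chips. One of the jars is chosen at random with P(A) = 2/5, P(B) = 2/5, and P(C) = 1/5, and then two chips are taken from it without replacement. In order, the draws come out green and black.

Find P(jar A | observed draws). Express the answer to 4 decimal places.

0.4663

For each hypothesis, P(data | H) works out to: P(data | jar A) = (7/12)(5/11) = 0.26515; P(data | jar B) = (2/9)(7/8) = 0.19444; P(data | jar C) = (3/11)(8/10) = 0.21818.
Weighting by the prior gives 2/5 · 0.26515 = 0.10606, 2/5 · 0.19444 = 0.077778, 1/5 · 0.21818 = 0.043636; with total 0.22747.
Hence P(jar A | data) = (0.10606) / (0.22747) = 0.46625.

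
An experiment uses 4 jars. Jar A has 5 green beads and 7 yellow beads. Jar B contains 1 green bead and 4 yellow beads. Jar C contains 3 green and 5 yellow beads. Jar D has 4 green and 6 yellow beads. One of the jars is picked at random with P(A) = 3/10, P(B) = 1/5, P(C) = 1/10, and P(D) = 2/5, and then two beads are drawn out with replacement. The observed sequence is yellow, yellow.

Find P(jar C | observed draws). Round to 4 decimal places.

0.0945

For each hypothesis, P(data | H) works out to: P(data | jar A) = (7/12)(7/12) = 0.34028; P(data | jar B) = (4/5)(4/5) = 0.64; P(data | jar C) = (5/8)(5/8) = 0.39062; P(data | jar D) = (6/10)(6/10) = 0.36.
Multiplying each by its prior: 3/10 · 0.34028 = 0.10208, 1/5 · 0.64 = 0.128, 1/10 · 0.39062 = 0.039062, 2/5 · 0.36 = 0.144; summing to 0.41315.
So P(jar C | data) = (0.039062) / (0.41315) = 0.094549.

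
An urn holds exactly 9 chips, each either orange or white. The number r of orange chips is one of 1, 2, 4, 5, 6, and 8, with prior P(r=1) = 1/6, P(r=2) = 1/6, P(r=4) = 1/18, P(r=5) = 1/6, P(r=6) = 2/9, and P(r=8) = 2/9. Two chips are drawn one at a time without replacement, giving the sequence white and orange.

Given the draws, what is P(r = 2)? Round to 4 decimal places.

0.1680

For each hypothesis, P(data | H) works out to: P(data | r = 1) = (8/9)(1/8) = 1/9; P(data | r = 2) = (7/9)(2/8) = 7/36; P(data | r = 4) = (5/9)(4/8) = 5/18; P(data | r = 5) = (4/9)(5/8) = 5/18; P(data | r = 6) = (3/9)(6/8) = 1/4; P(data | r = 8) = (1/9)(8/8) = 1/9.
The prior-weighted likelihoods are 1/6 · 1/9 = 1/54, 1/6 · 7/36 = 7/216, 1/18 · 5/18 = 5/324, 1/6 · 5/18 = 5/108, 2/9 · 1/4 = 1/18, 2/9 · 1/9 = 2/81; these sum to 125/648.
By Bayes' rule, P(r = 2 | data) = (7/216) / (125/648) = 21/125.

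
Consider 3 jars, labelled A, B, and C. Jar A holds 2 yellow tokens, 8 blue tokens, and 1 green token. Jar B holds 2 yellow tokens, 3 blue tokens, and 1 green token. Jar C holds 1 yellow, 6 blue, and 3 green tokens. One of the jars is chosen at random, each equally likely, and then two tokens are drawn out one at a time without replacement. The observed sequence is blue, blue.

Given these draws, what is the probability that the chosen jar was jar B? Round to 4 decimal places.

0.1919

The likelihood of the observed sequence under each hypothesis: P(data | jar A) = (8/11)(7/10) = 28/55; P(data | jar B) = (3/6)(2/5) = 1/5; P(data | jar C) = (6/10)(5/9) = 1/3.
The prior-weighted likelihoods are 1/3 · 28/55 = 28/165, 1/3 · 1/5 = 1/15, 1/3 · 1/3 = 1/9; these sum to 172/495.
Therefore the posterior P(jar B | data) = (1/15) / (172/495) = 33/172.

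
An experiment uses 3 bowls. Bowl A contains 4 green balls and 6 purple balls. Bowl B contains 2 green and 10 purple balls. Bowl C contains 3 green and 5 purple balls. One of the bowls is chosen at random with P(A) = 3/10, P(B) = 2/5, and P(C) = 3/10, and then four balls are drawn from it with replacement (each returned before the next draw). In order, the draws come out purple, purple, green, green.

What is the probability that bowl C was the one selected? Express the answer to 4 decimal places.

The likelihood of the observed sequence under each hypothesis: P(data | bowl A) = (6/10)(6/10)(4/10)(4/10) = 0.0576; P(data | bowl B) = (10/12)(10/12)(2/12)(2/12) = 0.01929; P(data | bowl C) = (5/8)(5/8)(3/8)(3/8) = 0.054932.
Weighting by the prior gives 3/10 · 0.0576 = 0.01728, 2/5 · 0.01929 = 0.007716, 3/10 · 0.054932 = 0.016479; these sum to 0.041476.
Therefore the posterior P(bowl C | data) = (0.016479) / (0.041476) = 0.39733.

0.3973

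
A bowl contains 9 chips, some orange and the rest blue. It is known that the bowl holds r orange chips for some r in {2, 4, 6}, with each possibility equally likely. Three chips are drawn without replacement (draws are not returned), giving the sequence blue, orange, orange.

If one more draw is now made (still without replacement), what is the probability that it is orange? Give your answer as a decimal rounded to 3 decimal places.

0.488

The likelihood of the observed sequence under each hypothesis: P(data | r = 2) = (7/9)(2/8)(1/7) = 1/36; P(data | r = 4) = (5/9)(4/8)(3/7) = 5/42; P(data | r = 6) = (3/9)(6/8)(5/7) = 5/28.
Weighting by the prior gives 1/3 · 1/36 = 1/108, 1/3 · 5/42 = 5/126, 1/3 · 5/28 = 5/84; with total 41/378.
The posterior is then P(r = 2 | data) = 7/82, P(r = 4 | data) = 15/41, P(r = 6 | data) = 45/82.
The predictive probability is P(orange next | data) = (0)(7/82) + (1/3)(15/41) + (2/3)(45/82) = 20/41.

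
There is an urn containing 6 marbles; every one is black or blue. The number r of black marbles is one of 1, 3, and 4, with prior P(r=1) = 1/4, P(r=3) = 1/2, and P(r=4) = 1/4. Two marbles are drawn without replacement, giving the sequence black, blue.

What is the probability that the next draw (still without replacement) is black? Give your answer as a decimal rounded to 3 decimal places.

Compute the likelihood of the observed sequence for each case: P(data | r = 1) = (1/6)(5/5) = 1/6; P(data | r = 3) = (3/6)(3/5) = 3/10; P(data | r = 4) = (4/6)(2/5) = 4/15.
The prior-weighted likelihoods are 1/4 · 1/6 = 1/24, 1/2 · 3/10 = 3/20, 1/4 · 4/15 = 1/15; summing to 31/120.
Normalising, the posterior is P(r = 1 | data) = 5/31, P(r = 3 | data) = 18/31, P(r = 4 | data) = 8/31.
So P(black next | data) = Σ P(black next | H) P(H | data) = (0)(5/31) + (1/2)(18/31) + (3/4)(8/31) = 15/31.

0.484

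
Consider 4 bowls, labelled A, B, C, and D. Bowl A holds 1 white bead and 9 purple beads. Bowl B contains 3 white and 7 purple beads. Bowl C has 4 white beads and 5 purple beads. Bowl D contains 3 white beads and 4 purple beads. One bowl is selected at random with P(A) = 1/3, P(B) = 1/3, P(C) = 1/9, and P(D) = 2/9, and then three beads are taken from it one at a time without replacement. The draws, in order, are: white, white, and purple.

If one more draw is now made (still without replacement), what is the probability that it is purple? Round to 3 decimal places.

The likelihood of the observed sequence under each hypothesis: P(data | bowl A) = (1/10)(0/9) = 0; P(data | bowl B) = (3/10)(2/9)(7/8) = 0.058333; P(data | bowl C) = (4/9)(3/8)(5/7) = 0.11905; P(data | bowl D) = (3/7)(2/6)(4/5) = 0.11429.
Weighting by the prior gives 1/3 · 0 = 0, 1/3 · 0.058333 = 0.019444, 1/9 · 0.11905 = 0.013228, 2/9 · 0.11429 = 0.025397; summing to 0.058069.
The posterior is then P(bowl A | data) = 0, P(bowl B | data) = 0.33485, P(bowl C | data) = 0.22779, P(bowl D | data) = 0.43736.
Averaging over the posterior, P(purple next | data) = (6/7)(0.33485) + (2/3)(0.22779) + (3/4)(0.43736) = 0.76689.

0.767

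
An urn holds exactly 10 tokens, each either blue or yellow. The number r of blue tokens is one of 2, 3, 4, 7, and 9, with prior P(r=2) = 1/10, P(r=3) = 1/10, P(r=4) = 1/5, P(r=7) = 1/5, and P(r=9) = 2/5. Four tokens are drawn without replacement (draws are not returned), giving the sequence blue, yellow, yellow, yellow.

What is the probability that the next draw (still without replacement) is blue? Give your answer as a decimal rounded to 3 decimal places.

For each hypothesis, P(data | H) works out to: P(data | r = 2) = (2/10)(8/9)(7/8)(6/7) = 0.13333; P(data | r = 3) = (3/10)(7/9)(6/8)(5/7) = 0.125; P(data | r = 4) = (4/10)(6/9)(5/8)(4/7) = 0.095238; P(data | r = 7) = (7/10)(3/9)(2/8)(1/7) = 0.0083333; P(data | r = 9) = (9/10)(1/9)(0/8) = 0.
The prior-weighted likelihoods are 1/10 · 0.13333 = 0.013333, 1/10 · 0.125 = 0.0125, 1/5 · 0.095238 = 0.019048, 1/5 · 0.0083333 = 0.0016667, 2/5 · 0 = 0; with total 0.046548.
Normalising, the posterior is P(r = 2 | data) = 0.28645, P(r = 3 | data) = 0.26854, P(r = 4 | data) = 0.40921, P(r = 7 | data) = 0.035806, P(r = 9 | data) = 0.
Averaging over the posterior, P(blue next | data) = (1/6)(0.28645) + (1/3)(0.26854) + (1/2)(0.40921) + (1)(0.035806) = 0.37766.

0.378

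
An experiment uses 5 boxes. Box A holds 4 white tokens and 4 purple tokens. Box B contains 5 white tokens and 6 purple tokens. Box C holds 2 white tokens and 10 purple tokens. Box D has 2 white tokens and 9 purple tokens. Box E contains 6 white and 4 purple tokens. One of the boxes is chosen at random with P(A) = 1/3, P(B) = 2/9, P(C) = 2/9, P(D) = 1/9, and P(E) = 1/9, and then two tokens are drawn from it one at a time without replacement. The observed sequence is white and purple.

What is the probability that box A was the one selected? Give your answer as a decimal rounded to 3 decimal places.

0.401

Compute the likelihood of the observed sequence for each case: P(data | box A) = (4/8)(4/7) = 0.28571; P(data | box B) = (5/11)(6/10) = 0.27273; P(data | box C) = (2/12)(10/11) = 0.15152; P(data | box D) = (2/11)(9/10) = 0.16364; P(data | box E) = (6/10)(4/9) = 0.26667.
The prior-weighted likelihoods are 1/3 · 0.28571 = 0.095238, 2/9 · 0.27273 = 0.060606, 2/9 · 0.15152 = 0.03367, 1/9 · 0.16364 = 0.018182, 1/9 · 0.26667 = 0.02963; these sum to 0.23733.
By Bayes' rule, P(box A | data) = (0.095238) / (0.23733) = 0.4013.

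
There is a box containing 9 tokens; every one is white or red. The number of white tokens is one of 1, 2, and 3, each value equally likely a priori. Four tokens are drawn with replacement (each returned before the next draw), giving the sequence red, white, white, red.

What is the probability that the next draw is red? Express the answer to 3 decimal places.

The likelihood of the observed sequence under each hypothesis: P(data | r = 1) = (8/9)(1/9)(1/9)(8/9) = 0.0097546; P(data | r = 2) = (7/9)(2/9)(2/9)(7/9) = 0.029873; P(data | r = 3) = (6/9)(3/9)(3/9)(6/9) = 0.049383.
Weighting by the prior gives 1/3 · 0.0097546 = 0.0032515, 1/3 · 0.029873 = 0.0099578, 1/3 · 0.049383 = 0.016461; these sum to 0.02967.
Dividing through by the total gives posterior P(r = 1 | data) = 0.10959, P(r = 2 | data) = 0.33562, P(r = 3 | data) = 0.55479.
The predictive probability is P(red next | data) = (8/9)(0.10959) + (7/9)(0.33562) + (2/3)(0.55479) = 0.72831.

0.728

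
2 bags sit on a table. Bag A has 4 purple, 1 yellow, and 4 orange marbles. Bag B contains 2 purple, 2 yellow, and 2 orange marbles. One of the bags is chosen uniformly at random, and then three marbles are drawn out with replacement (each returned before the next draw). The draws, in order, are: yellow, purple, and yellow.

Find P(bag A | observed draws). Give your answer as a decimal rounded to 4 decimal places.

0.1290

The likelihood of the observed sequence under each hypothesis: P(data | bag A) = (1/9)(4/9)(1/9) = 0.005487; P(data | bag B) = (2/6)(2/6)(2/6) = 0.037037.
Weighting by the prior gives 1/2 · 0.005487 = 0.0027435, 1/2 · 0.037037 = 0.018519; summing to 0.021262.
Therefore the posterior P(bag A | data) = (0.0027435) / (0.021262) = 0.12903.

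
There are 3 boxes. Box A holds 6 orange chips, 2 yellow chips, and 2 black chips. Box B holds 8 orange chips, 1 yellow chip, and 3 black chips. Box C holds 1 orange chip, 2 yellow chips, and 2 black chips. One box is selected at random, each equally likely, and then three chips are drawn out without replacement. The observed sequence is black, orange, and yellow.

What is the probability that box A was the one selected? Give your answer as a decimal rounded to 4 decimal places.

For each hypothesis, P(data | H) works out to: P(data | box A) = (2/10)(6/9)(2/8) = 1/30; P(data | box B) = (3/12)(8/11)(1/10) = 1/55; P(data | box C) = (2/5)(1/4)(2/3) = 1/15.
The prior-weighted likelihoods are 1/3 · 1/30 = 1/90, 1/3 · 1/55 = 1/165, 1/3 · 1/15 = 1/45; summing to 13/330.
By Bayes' rule, P(box A | data) = (1/90) / (13/330) = 11/39.

0.2821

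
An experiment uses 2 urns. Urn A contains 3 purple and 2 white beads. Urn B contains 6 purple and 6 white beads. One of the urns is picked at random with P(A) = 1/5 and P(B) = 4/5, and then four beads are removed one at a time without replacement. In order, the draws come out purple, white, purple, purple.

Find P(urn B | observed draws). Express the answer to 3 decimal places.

For each hypothesis, P(data | H) works out to: P(data | urn A) = (3/5)(2/4)(2/3)(1/2) = 0.1; P(data | urn B) = (6/12)(6/11)(5/10)(4/9) = 0.060606.
Multiplying each by its prior: 1/5 · 0.1 = 0.02, 4/5 · 0.060606 = 0.048485; these sum to 0.068485.
Hence P(urn B | data) = (0.048485) / (0.068485) = 0.70796.

0.708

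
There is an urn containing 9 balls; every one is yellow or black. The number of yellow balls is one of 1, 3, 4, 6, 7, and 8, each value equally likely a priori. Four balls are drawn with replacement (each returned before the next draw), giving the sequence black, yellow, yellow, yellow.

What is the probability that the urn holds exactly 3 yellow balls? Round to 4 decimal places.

0.0693

For each hypothesis, P(data | H) works out to: P(data | r = 1) = (8/9)(1/9)(1/9)(1/9) = 0.0012193; P(data | r = 3) = (6/9)(3/9)(3/9)(3/9) = 0.024691; P(data | r = 4) = (5/9)(4/9)(4/9)(4/9) = 0.048773; P(data | r = 6) = (3/9)(6/9)(6/9)(6/9) = 0.098765; P(data | r = 7) = (2/9)(7/9)(7/9)(7/9) = 0.10456; P(data | r = 8) = (1/9)(8/9)(8/9)(8/9) = 0.078037.
Weighting by the prior gives 1/6 · 0.0012193 = 0.00020322, 1/6 · 0.024691 = 0.0041152, 1/6 · 0.048773 = 0.0081288, 1/6 · 0.098765 = 0.016461, 1/6 · 0.10456 = 0.017426, 1/6 · 0.078037 = 0.013006; summing to 0.059341.
By Bayes' rule, P(r = 3 | data) = (0.0041152) / (0.059341) = 0.069349.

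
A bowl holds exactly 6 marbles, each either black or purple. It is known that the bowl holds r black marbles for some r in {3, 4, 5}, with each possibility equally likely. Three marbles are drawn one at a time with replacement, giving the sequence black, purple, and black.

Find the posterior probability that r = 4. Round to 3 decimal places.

0.381

Under each hypothesis, the probability of the observed sequence is: P(data | r = 3) = (3/6)(3/6)(3/6) = 1/8; P(data | r = 4) = (4/6)(2/6)(4/6) = 4/27; P(data | r = 5) = (5/6)(1/6)(5/6) = 25/216.
Multiplying each by its prior: 1/3 · 1/8 = 1/24, 1/3 · 4/27 = 4/81, 1/3 · 25/216 = 25/648; these sum to 7/54.
By Bayes' rule, P(r = 4 | data) = (4/81) / (7/54) = 8/21.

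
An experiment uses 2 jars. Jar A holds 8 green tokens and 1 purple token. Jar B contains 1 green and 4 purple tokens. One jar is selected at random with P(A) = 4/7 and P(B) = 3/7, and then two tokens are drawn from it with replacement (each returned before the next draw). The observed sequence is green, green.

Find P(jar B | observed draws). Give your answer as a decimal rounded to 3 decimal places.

Compute the likelihood of the observed sequence for each case: P(data | jar A) = (8/9)(8/9) = 0.79012; P(data | jar B) = (1/5)(1/5) = 0.04.
Weighting by the prior gives 4/7 · 0.79012 = 0.4515, 3/7 · 0.04 = 0.017143; summing to 0.46864.
By Bayes' rule, P(jar B | data) = (0.017143) / (0.46864) = 0.03658.

0.037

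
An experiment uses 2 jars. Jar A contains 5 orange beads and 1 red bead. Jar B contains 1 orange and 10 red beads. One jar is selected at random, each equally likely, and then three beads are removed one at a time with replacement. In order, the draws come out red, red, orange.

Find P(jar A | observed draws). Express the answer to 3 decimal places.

0.236

For each hypothesis, P(data | H) works out to: P(data | jar A) = (1/6)(1/6)(5/6) = 0.023148; P(data | jar B) = (10/11)(10/11)(1/11) = 0.075131.
The prior-weighted likelihoods are 1/2 · 0.023148 = 0.011574, 1/2 · 0.075131 = 0.037566; with total 0.04914.
So P(jar A | data) = (0.011574) / (0.04914) = 0.23553.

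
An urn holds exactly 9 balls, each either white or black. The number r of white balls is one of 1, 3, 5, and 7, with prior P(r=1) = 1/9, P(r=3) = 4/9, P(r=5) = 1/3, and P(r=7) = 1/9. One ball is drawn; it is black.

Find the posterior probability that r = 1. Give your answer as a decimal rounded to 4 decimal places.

0.1739

The likelihood of this draw under each hypothesis: P(data | r = 1) = (8/9) = 8/9; P(data | r = 3) = (6/9) = 2/3; P(data | r = 5) = (4/9) = 4/9; P(data | r = 7) = (2/9) = 2/9.
The prior-weighted likelihoods are 1/9 · 8/9 = 8/81, 4/9 · 2/3 = 8/27, 1/3 · 4/9 = 4/27, 1/9 · 2/9 = 2/81; with total 46/81.
By Bayes' rule, P(r = 1 | data) = (8/81) / (46/81) = 4/23.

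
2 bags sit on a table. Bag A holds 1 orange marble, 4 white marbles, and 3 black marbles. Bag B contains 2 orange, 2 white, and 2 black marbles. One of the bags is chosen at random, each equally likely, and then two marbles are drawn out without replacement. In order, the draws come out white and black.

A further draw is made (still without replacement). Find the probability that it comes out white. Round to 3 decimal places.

0.404

Compute the likelihood of the observed sequence for each case: P(data | bag A) = (4/8)(3/7) = 3/14; P(data | bag B) = (2/6)(2/5) = 2/15.
Weighting by the prior gives 1/2 · 3/14 = 3/28, 1/2 · 2/15 = 1/15; with total 73/420.
The posterior is then P(bag A | data) = 45/73, P(bag B | data) = 28/73.
So P(white next | data) = Σ P(white next | H) P(H | data) = (1/2)(45/73) + (1/4)(28/73) = 59/146.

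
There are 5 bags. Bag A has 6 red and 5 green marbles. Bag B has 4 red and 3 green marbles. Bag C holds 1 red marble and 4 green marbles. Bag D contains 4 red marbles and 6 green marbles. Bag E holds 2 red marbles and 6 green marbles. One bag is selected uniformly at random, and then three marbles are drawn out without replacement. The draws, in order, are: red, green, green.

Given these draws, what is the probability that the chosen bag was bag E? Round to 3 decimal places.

Compute the likelihood of the observed sequence for each case: P(data | bag A) = (6/11)(5/10)(4/9) = 0.12121; P(data | bag B) = (4/7)(3/6)(2/5) = 0.11429; P(data | bag C) = (1/5)(4/4)(3/3) = 0.2; P(data | bag D) = (4/10)(6/9)(5/8) = 0.16667; P(data | bag E) = (2/8)(6/7)(5/6) = 0.17857.
The prior-weighted likelihoods are 1/5 · 0.12121 = 0.024242, 1/5 · 0.11429 = 0.022857, 1/5 · 0.2 = 0.04, 1/5 · 0.16667 = 0.033333, 1/5 · 0.17857 = 0.035714; with total 0.15615.
So P(bag E | data) = (0.035714) / (0.15615) = 0.22872.

0.229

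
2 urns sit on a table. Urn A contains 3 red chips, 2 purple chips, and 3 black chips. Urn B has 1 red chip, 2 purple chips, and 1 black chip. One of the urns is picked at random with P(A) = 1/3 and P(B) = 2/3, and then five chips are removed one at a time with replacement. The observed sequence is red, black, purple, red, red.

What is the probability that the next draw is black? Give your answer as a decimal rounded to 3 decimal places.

The likelihood of the observed sequence under each hypothesis: P(data | urn A) = (3/8)(3/8)(2/8)(3/8)(3/8) = 0.0049438; P(data | urn B) = (1/4)(1/4)(2/4)(1/4)(1/4) = 0.0019531.
Weighting by the prior gives 1/3 · 0.0049438 = 0.0016479, 2/3 · 0.0019531 = 0.0013021; these sum to 0.00295.
The posterior is then P(urn A | data) = 0.55862, P(urn B | data) = 0.44138.
Averaging over the posterior, P(black next | data) = (3/8)(0.55862) + (1/4)(0.44138) = 0.31983.

0.320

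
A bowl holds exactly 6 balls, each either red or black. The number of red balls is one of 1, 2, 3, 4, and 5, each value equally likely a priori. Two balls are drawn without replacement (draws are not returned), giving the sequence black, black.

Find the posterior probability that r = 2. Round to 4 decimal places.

0.3000

The likelihood of the observed sequence under each hypothesis: P(data | r = 1) = (5/6)(4/5) = 2/3; P(data | r = 2) = (4/6)(3/5) = 2/5; P(data | r = 3) = (3/6)(2/5) = 1/5; P(data | r = 4) = (2/6)(1/5) = 1/15; P(data | r = 5) = (1/6)(0/5) = 0.
Multiplying each by its prior: 1/5 · 2/3 = 2/15, 1/5 · 2/5 = 2/25, 1/5 · 1/5 = 1/25, 1/5 · 1/15 = 1/75, 1/5 · 0 = 0; with total 4/15.
Therefore the posterior P(r = 2 | data) = (2/25) / (4/15) = 3/10.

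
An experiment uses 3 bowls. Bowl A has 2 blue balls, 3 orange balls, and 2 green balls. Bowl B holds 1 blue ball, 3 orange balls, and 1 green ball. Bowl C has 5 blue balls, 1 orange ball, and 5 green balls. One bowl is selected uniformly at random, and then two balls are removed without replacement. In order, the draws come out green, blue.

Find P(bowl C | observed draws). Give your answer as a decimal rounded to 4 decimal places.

0.6101

For each hypothesis, P(data | H) works out to: P(data | bowl A) = (2/7)(2/6) = 0.095238; P(data | bowl B) = (1/5)(1/4) = 0.05; P(data | bowl C) = (5/11)(5/10) = 0.22727.
Multiplying each by its prior: 1/3 · 0.095238 = 0.031746, 1/3 · 0.05 = 0.016667, 1/3 · 0.22727 = 0.075758; summing to 0.12417.
So P(bowl C | data) = (0.075758) / (0.12417) = 0.61011.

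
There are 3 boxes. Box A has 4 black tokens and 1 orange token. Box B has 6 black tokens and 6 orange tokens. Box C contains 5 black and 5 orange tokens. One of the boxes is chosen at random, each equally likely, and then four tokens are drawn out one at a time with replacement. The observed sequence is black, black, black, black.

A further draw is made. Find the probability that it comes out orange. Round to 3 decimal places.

For each hypothesis, P(data | H) works out to: P(data | box A) = (4/5)(4/5)(4/5)(4/5) = 0.4096; P(data | box B) = (6/12)(6/12)(6/12)(6/12) = 0.0625; P(data | box C) = (5/10)(5/10)(5/10)(5/10) = 0.0625.
Weighting by the prior gives 1/3 · 0.4096 = 0.13653, 1/3 · 0.0625 = 0.020833, 1/3 · 0.0625 = 0.020833; these sum to 0.1782.
The posterior is then P(box A | data) = 0.76618, P(box B | data) = 0.11691, P(box C | data) = 0.11691.
So P(orange next | data) = Σ P(orange next | H) P(H | data) = (1/5)(0.76618) + (1/2)(0.11691) + (1/2)(0.11691) = 0.27015.

0.270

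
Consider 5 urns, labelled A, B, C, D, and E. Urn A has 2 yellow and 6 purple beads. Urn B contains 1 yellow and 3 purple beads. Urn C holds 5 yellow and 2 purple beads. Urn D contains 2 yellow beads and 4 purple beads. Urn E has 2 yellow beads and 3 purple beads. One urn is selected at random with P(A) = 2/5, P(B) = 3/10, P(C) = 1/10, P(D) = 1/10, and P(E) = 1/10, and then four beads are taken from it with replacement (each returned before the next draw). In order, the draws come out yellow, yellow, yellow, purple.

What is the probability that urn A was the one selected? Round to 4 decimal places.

Under each hypothesis, the probability of the observed sequence is: P(data | urn A) = (2/8)(2/8)(2/8)(6/8) = 0.011719; P(data | urn B) = (1/4)(1/4)(1/4)(3/4) = 0.011719; P(data | urn C) = (5/7)(5/7)(5/7)(2/7) = 0.10412; P(data | urn D) = (2/6)(2/6)(2/6)(4/6) = 0.024691; P(data | urn E) = (2/5)(2/5)(2/5)(3/5) = 0.0384.
Weighting by the prior gives 2/5 · 0.011719 = 0.0046875, 3/10 · 0.011719 = 0.0035156, 1/10 · 0.10412 = 0.010412, 1/10 · 0.024691 = 0.0024691, 1/10 · 0.0384 = 0.00384; these sum to 0.024925.
So P(urn A | data) = (0.0046875) / (0.024925) = 0.18807.

0.1881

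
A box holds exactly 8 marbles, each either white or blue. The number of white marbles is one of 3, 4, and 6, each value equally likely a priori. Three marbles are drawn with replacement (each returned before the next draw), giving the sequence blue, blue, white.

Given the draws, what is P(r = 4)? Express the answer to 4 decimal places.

0.3926

The likelihood of the observed sequence under each hypothesis: P(data | r = 3) = (5/8)(5/8)(3/8) = 0.14648; P(data | r = 4) = (4/8)(4/8)(4/8) = 0.125; P(data | r = 6) = (2/8)(2/8)(6/8) = 0.046875.
The prior-weighted likelihoods are 1/3 · 0.14648 = 0.048828, 1/3 · 0.125 = 0.041667, 1/3 · 0.046875 = 0.015625; summing to 0.10612.
Hence P(r = 4 | data) = (0.041667) / (0.10612) = 0.39264.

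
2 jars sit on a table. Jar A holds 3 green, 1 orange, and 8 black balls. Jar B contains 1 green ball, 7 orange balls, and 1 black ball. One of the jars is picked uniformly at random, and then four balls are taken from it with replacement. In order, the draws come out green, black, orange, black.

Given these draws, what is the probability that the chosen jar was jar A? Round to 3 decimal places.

For each hypothesis, P(data | H) works out to: P(data | jar A) = (3/12)(8/12)(1/12)(8/12) = 0.0092593; P(data | jar B) = (1/9)(1/9)(7/9)(1/9) = 0.0010669.
The prior-weighted likelihoods are 1/2 · 0.0092593 = 0.0046296, 1/2 · 0.0010669 = 0.00053346; with total 0.0051631.
Hence P(jar A | data) = (0.0046296) / (0.0051631) = 0.89668.

0.897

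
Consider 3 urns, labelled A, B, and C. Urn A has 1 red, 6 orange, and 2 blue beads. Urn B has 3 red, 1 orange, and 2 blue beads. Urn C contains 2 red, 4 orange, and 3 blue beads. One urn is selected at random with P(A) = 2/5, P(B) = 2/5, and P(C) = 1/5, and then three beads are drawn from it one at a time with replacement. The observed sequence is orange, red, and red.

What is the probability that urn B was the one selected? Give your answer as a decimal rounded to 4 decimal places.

Compute the likelihood of the observed sequence for each case: P(data | urn A) = (6/9)(1/9)(1/9) = 0.0082305; P(data | urn B) = (1/6)(3/6)(3/6) = 0.041667; P(data | urn C) = (4/9)(2/9)(2/9) = 0.021948.
The prior-weighted likelihoods are 2/5 · 0.0082305 = 0.0032922, 2/5 · 0.041667 = 0.016667, 1/5 · 0.021948 = 0.0043896; summing to 0.024348.
Therefore the posterior P(urn B | data) = (0.016667) / (0.024348) = 0.68451.

0.6845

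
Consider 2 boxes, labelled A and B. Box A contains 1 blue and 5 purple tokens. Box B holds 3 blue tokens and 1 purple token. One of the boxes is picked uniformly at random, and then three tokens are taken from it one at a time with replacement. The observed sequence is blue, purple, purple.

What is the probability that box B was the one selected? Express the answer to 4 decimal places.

For each hypothesis, P(data | H) works out to: P(data | box A) = (1/6)(5/6)(5/6) = 0.11574; P(data | box B) = (3/4)(1/4)(1/4) = 0.046875.
The prior-weighted likelihoods are 1/2 · 0.11574 = 0.05787, 1/2 · 0.046875 = 0.023438; these sum to 0.081308.
So P(box B | data) = (0.023438) / (0.081308) = 0.28826.

0.2883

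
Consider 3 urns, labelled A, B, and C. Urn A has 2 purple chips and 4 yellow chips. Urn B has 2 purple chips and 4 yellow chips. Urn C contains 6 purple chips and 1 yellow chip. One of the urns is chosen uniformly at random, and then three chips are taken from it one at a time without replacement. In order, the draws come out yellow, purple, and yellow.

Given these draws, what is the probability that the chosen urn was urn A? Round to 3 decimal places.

0.500

Under each hypothesis, the probability of the observed sequence is: P(data | urn A) = (4/6)(2/5)(3/4) = 1/5; P(data | urn B) = (4/6)(2/5)(3/4) = 1/5; P(data | urn C) = (1/7)(6/6)(0/5) = 0.
Weighting by the prior gives 1/3 · 1/5 = 1/15, 1/3 · 1/5 = 1/15, 1/3 · 0 = 0; these sum to 2/15.
Therefore the posterior P(urn A | data) = (1/15) / (2/15) = 1/2.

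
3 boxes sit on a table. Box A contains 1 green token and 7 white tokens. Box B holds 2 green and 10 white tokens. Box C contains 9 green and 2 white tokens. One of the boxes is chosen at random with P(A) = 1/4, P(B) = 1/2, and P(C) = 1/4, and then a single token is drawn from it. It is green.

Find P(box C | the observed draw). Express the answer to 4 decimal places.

0.6409

Under each hypothesis, the probability of this draw is: P(data | box A) = (1/8) = 0.125; P(data | box B) = (2/12) = 0.16667; P(data | box C) = (9/11) = 0.81818.
Weighting by the prior gives 1/4 · 0.125 = 0.03125, 1/2 · 0.16667 = 0.083333, 1/4 · 0.81818 = 0.20455; with total 0.31913.
By Bayes' rule, P(box C | data) = (0.20455) / (0.31913) = 0.64095.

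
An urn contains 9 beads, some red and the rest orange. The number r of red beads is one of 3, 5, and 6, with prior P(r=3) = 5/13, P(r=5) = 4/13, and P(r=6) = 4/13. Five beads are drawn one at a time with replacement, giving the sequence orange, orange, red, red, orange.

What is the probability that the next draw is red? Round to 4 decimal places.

Under each hypothesis, the probability of the observed sequence is: P(data | r = 3) = (6/9)(6/9)(3/9)(3/9)(6/9) = 0.032922; P(data | r = 5) = (4/9)(4/9)(5/9)(5/9)(4/9) = 0.027096; P(data | r = 6) = (3/9)(3/9)(6/9)(6/9)(3/9) = 0.016461.
Weighting by the prior gives 5/13 · 0.032922 = 0.012662, 4/13 · 0.027096 = 0.0083373, 4/13 · 0.016461 = 0.0050649; these sum to 0.026064.
The posterior is then P(r = 3 | data) = 0.48581, P(r = 5 | data) = 0.31987, P(r = 6 | data) = 0.19432.
So P(red next | data) = Σ P(red next | H) P(H | data) = (1/3)(0.48581) + (5/9)(0.31987) + (2/3)(0.19432) = 0.46919.

0.4692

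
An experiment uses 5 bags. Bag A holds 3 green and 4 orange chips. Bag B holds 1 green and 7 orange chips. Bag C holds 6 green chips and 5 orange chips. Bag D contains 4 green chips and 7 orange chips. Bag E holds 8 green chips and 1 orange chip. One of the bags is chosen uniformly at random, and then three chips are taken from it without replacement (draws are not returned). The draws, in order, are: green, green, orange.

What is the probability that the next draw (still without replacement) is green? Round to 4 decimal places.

Compute the likelihood of the observed sequence for each case: P(data | bag A) = (3/7)(2/6)(4/5) = 4/35; P(data | bag B) = (1/8)(0/7) = 0; P(data | bag C) = (6/11)(5/10)(5/9) = 5/33; P(data | bag D) = (4/11)(3/10)(7/9) = 14/165; P(data | bag E) = (8/9)(7/8)(1/7) = 1/9.
Multiplying each by its prior: 1/5 · 4/35 = 4/175, 1/5 · 0 = 0, 1/5 · 5/33 = 1/33, 1/5 · 14/165 = 14/825, 1/5 · 1/9 = 1/45; summing to 64/693.
The posterior is then P(bag A | data) = 99/400, P(bag B | data) = 0, P(bag C | data) = 21/64, P(bag D | data) = 147/800, P(bag E | data) = 77/320.
The predictive probability is P(green next | data) = (1/4)(99/400) + (1/2)(21/64) + (1/4)(147/800) + (1)(77/320) = 41/80.

0.5125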